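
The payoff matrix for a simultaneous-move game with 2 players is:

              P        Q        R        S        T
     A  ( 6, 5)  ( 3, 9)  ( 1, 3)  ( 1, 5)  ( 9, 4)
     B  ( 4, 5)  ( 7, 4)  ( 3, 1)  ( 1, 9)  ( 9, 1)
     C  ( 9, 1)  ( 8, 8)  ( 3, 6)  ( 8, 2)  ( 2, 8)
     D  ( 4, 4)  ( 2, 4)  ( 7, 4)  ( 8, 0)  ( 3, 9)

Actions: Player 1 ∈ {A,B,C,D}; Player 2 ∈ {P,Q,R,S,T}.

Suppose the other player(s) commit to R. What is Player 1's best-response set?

BR_1 = {D}

u_1(A vs R) = 1
u_1(B vs R) = 3
u_1(C vs R) = 3
u_1(D vs R) = 7
max payoff 7 at {D}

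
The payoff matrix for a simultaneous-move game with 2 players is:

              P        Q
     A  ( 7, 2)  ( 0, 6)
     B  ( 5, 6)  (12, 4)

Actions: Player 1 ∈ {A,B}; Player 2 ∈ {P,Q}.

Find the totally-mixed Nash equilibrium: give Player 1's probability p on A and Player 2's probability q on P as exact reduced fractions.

P1 indiff ⇒ q·7+(1-q)·0 = q·5+(1-q)·12 ⇒ q(2) = (1-q)(12) ⇒ q = 6/7
P2 indiff ⇒ p·2+(1-p)·6 = p·6+(1-p)·4 ⇒ p(-4) = (1-p)(-2) ⇒ p = 1/3

P1 mixes 1/3 on A; P2 mixes 6/7 on P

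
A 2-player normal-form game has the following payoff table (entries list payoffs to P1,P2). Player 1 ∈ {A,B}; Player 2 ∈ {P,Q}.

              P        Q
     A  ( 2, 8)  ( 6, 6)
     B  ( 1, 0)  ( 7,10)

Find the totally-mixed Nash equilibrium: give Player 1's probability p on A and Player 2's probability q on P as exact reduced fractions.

P1 mixes 5/6 on A; P2 mixes 1/2 on P

P1 indiff ⇒ q·2+(1-q)·6 = q·1+(1-q)·7 ⇒ q(1) = (1-q)(1) ⇒ q = 1/2
P2 indiff ⇒ p·8+(1-p)·0 = p·6+(1-p)·10 ⇒ p(2) = (1-p)(10) ⇒ p = 5/6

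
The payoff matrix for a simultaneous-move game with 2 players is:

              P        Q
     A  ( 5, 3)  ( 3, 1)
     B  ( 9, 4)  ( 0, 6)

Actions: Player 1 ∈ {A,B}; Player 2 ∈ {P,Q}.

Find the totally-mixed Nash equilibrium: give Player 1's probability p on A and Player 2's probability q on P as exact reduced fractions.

P1 mixes 1/2 on A; P2 mixes 3/7 on P

P1 indiff ⇒ q·5+(1-q)·3 = q·9+(1-q)·0 ⇒ q(-4) = (1-q)(-3) ⇒ q = 3/7
P2 indiff ⇒ p·3+(1-p)·4 = p·1+(1-p)·6 ⇒ p(2) = (1-p)(2) ⇒ p = 1/2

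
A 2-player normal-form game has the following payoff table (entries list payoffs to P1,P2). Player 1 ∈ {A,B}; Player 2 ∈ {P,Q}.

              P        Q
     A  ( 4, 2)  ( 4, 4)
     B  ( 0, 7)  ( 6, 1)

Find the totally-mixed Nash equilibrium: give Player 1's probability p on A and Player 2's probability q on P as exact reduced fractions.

(p,q) = (3/4, 1/3)

P1 indiff ⇒ q·4+(1-q)·4 = q·0+(1-q)·6 ⇒ q(4) = (1-q)(2) ⇒ q = 1/3
P2 indiff ⇒ p·2+(1-p)·7 = p·4+(1-p)·1 ⇒ p(-2) = (1-p)(-6) ⇒ p = 3/4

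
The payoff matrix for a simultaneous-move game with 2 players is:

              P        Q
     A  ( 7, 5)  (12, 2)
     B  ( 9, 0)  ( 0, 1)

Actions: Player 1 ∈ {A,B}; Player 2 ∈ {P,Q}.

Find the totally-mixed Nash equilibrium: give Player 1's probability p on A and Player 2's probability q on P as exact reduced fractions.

P1 indiff ⇒ q·7+(1-q)·12 = q·9+(1-q)·0 ⇒ q(-2) = (1-q)(-12) ⇒ q = 6/7
P2 indiff ⇒ p·5+(1-p)·0 = p·2+(1-p)·1 ⇒ p(3) = (1-p)(1) ⇒ p = 1/4

p=1/4, q=6/7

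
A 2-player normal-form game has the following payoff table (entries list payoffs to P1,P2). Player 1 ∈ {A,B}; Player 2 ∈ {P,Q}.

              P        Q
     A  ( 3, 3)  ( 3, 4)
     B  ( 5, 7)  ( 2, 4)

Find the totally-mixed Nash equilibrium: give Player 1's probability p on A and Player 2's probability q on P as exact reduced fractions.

P1 indiff ⇒ q·3+(1-q)·3 = q·5+(1-q)·2 ⇒ q(-2) = (1-q)(-1) ⇒ q = 1/3
P2 indiff ⇒ p·3+(1-p)·7 = p·4+(1-p)·4 ⇒ p(-1) = (1-p)(-3) ⇒ p = 3/4

P1 mixes 3/4 on A; P2 mixes 1/3 on P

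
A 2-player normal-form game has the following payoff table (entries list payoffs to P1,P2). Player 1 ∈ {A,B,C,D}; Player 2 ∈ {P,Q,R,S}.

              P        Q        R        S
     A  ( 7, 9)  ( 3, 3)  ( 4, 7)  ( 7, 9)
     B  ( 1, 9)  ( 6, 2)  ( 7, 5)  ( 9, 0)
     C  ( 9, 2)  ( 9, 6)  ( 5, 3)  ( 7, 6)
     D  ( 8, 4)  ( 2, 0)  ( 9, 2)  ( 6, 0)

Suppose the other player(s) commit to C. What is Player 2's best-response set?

u_2(P vs C) = 2
u_2(Q vs C) = 6
u_2(R vs C) = 3
u_2(S vs C) = 6
max payoff 6 at {Q,S}

argmax u_2 = {Q,S}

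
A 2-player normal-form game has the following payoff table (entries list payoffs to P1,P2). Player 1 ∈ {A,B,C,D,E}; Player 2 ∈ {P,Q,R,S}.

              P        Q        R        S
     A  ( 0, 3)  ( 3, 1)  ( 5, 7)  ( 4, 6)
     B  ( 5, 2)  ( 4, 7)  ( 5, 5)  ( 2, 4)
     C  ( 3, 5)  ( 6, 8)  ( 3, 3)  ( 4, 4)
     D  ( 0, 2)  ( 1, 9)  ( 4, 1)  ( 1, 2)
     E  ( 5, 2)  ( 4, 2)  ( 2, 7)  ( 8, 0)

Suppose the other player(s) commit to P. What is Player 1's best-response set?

argmax u_1 = {B,E}

u_1(A vs P) = 0
u_1(B vs P) = 5
u_1(C vs P) = 3
u_1(D vs P) = 0
u_1(E vs P) = 5
max payoff 5 at {B,E}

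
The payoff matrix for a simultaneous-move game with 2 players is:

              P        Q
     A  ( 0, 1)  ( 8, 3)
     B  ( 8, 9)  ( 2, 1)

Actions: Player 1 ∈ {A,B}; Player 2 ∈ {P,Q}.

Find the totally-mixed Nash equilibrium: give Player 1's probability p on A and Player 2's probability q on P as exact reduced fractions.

p=4/5, q=3/7

P1 indiff ⇒ q·0+(1-q)·8 = q·8+(1-q)·2 ⇒ q(-8) = (1-q)(-6) ⇒ q = 3/7
P2 indiff ⇒ p·1+(1-p)·9 = p·3+(1-p)·1 ⇒ p(-2) = (1-p)(-8) ⇒ p = 4/5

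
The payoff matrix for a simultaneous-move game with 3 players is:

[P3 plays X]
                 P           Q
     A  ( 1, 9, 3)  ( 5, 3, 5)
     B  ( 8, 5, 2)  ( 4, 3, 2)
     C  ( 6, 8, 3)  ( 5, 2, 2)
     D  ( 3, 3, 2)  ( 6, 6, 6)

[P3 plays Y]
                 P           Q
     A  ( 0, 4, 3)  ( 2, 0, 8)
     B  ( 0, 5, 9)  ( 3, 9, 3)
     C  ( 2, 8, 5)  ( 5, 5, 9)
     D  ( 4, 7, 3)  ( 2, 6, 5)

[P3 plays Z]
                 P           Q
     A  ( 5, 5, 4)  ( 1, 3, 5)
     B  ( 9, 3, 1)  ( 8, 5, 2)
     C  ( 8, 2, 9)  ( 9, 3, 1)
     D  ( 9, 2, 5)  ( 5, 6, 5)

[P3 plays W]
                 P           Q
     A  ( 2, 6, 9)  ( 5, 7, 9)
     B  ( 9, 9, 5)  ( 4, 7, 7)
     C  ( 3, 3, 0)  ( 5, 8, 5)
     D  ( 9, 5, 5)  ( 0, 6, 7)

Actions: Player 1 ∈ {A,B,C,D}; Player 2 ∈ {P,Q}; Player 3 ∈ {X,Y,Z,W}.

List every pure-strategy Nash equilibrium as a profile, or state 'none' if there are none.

(A,P,X): not NE [P1→B gives 8>1; P3→W gives 9>3]
(A,P,Y): not NE [P1→D gives 4>0; P3→W gives 9>3]
(A,P,Z): not NE [P1→D gives 9>5; P3→W gives 9>4]
(A,P,W): not NE [P1→D gives 9>2; P2→Q gives 7>6]
(A,Q,X): not NE [P1→D gives 6>5; P2→P gives 9>3; P3→W gives 9>5]
(A,Q,Y): not NE [P1→C gives 5>2; P2→P gives 4>0; P3→W gives 9>8]
(A,Q,Z): not NE [P1→C gives 9>1; P2→P gives 5>3; P3→W gives 9>5]
(A,Q,W): NE
(B,P,X): not NE [P3→Y gives 9>2]
(B,P,Y): not NE [P1→D gives 4>0; P2→Q gives 9>5]
(B,P,Z): not NE [P2→Q gives 5>3; P3→Y gives 9>1]
(B,P,W): not NE [P3→Y gives 9>5]
(B,Q,X): not NE [P1→D gives 6>4; P2→P gives 5>3; P3→W gives 7>2]
(B,Q,Y): not NE [P1→C gives 5>3; P3→W gives 7>3]
(B,Q,Z): not NE [P1→C gives 9>8; P3→W gives 7>2]
(B,Q,W): not NE [P1→C gives 5>4; P2→P gives 9>7]
(C,P,X): not NE [P1→B gives 8>6; P3→Z gives 9>3]
(C,P,Y): not NE [P1→D gives 4>2; P3→Z gives 9>5]
(C,P,Z): not NE [P1→D gives 9>8; P2→Q gives 3>2]
(C,P,W): not NE [P1→D gives 9>3; P2→Q gives 8>3; P3→Z gives 9>0]
(C,Q,X): not NE [P1→D gives 6>5; P2→P gives 8>2; P3→Y gives 9>2]
(C,Q,Y): not NE [P2→P gives 8>5]
(C,Q,Z): not NE [P3→Y gives 9>1]
(C,Q,W): not NE [P3→Y gives 9>5]
(D,P,X): not NE [P1→B gives 8>3; P2→Q gives 6>3; P3→W gives 5>2]
(D,P,Y): not NE [P3→W gives 5>3]
(D,P,Z): not NE [P2→Q gives 6>2]
(D,P,W): not NE [P2→Q gives 6>5]
(D,Q,X): not NE [P3→W gives 7>6]
(D,Q,Y): not NE [P1→C gives 5>2; P2→P gives 7>6; P3→W gives 7>5]
(D,Q,Z): not NE [P1→C gives 9>5; P3→W gives 7>5]
(D,Q,W): not NE [P1→C gives 5>0]

Nash profiles: (A,Q,W)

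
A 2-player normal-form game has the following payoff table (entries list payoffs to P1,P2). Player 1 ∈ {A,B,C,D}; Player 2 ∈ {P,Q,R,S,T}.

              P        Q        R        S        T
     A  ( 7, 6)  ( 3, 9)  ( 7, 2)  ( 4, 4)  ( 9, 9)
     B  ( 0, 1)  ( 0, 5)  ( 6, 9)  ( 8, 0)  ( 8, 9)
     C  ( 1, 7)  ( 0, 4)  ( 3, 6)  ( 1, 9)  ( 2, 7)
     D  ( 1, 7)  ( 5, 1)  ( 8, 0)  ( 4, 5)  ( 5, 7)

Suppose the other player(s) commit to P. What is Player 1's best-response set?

u_1(A vs P) = 7
u_1(B vs P) = 0
u_1(C vs P) = 1
u_1(D vs P) = 1
max payoff 7 at {A}

BR_1 = {A}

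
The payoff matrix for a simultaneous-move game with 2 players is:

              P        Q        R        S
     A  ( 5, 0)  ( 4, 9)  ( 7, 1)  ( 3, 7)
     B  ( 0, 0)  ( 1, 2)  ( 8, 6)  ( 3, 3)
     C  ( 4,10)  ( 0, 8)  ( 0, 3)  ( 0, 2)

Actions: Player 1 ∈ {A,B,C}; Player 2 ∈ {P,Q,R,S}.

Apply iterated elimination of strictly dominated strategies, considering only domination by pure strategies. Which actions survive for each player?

P1 drop C (A beats it: P:5>4 Q:4>0 R:7>0 S:3>0)
P2 drop P (Q beats it: A:9>0 B:2>0)
P1→{A,B} P2→{Q,R,S}

Remaining: P1:{A,B} P2:{Q,R,S}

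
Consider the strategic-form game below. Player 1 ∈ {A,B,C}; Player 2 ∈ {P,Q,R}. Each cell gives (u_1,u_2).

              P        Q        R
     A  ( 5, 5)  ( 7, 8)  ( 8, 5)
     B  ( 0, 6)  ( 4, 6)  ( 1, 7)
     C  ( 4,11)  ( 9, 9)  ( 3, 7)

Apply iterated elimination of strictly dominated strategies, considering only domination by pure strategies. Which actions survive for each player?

IESDS → P1:{A,C} P2:{P,Q}

P1 drop B (A beats it: P:5>0 Q:7>4 R:8>1)
P2 drop R (Q beats it: A:8>5 C:9>7)
P1→{A,C} P2→{P,Q}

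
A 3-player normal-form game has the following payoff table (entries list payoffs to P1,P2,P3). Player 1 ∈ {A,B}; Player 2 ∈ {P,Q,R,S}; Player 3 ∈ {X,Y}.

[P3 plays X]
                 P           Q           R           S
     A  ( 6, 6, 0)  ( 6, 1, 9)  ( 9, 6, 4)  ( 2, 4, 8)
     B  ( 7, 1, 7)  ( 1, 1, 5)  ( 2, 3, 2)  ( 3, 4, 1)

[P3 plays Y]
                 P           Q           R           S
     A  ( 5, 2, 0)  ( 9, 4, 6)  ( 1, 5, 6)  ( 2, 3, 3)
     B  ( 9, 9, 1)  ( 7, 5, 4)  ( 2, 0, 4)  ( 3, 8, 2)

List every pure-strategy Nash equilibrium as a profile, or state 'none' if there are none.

Equilibria: none

(A,P,X): not NE [P1→B gives 7>6]
(A,P,Y): not NE [P1→B gives 9>5; P2→R gives 5>2]
(A,Q,X): not NE [P2→R gives 6>1]
(A,Q,Y): not NE [P2→R gives 5>4; P3→X gives 9>6]
(A,R,X): not NE [P3→Y gives 6>4]
(A,R,Y): not NE [P1→B gives 2>1]
(A,S,X): not NE [P1→B gives 3>2; P2→R gives 6>4]
(A,S,Y): not NE [P1→B gives 3>2; P2→R gives 5>3; P3→X gives 8>3]
(B,P,X): not NE [P2→S gives 4>1]
(B,P,Y): not NE [P3→X gives 7>1]
(B,Q,X): not NE [P1→A gives 6>1; P2→S gives 4>1]
(B,Q,Y): not NE [P1→A gives 9>7; P2→P gives 9>5; P3→X gives 5>4]
(B,R,X): not NE [P1→A gives 9>2; P2→S gives 4>3; P3→Y gives 4>2]
(B,R,Y): not NE [P2→P gives 9>0]
(B,S,X): not NE [P3→Y gives 2>1]
(B,S,Y): not NE [P2→P gives 9>8]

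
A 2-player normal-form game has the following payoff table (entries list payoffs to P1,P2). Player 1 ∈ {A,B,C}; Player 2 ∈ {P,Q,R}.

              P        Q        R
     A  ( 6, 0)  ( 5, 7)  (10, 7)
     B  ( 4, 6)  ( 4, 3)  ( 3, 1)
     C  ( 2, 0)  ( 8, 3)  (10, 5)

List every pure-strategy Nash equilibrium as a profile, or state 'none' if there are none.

PSNE = {(A,R), (C,R)}

(A,P): not NE [P2→R gives 7>0]
(A,Q): not NE [P1→C gives 8>5]
(A,R): NE
(B,P): not NE [P1→A gives 6>4]
(B,Q): not NE [P1→C gives 8>4; P2→P gives 6>3]
(B,R): not NE [P1→C gives 10>3; P2→P gives 6>1]
(C,P): not NE [P1→A gives 6>2; P2→R gives 5>0]
(C,Q): not NE [P2→R gives 5>3]
(C,R): NE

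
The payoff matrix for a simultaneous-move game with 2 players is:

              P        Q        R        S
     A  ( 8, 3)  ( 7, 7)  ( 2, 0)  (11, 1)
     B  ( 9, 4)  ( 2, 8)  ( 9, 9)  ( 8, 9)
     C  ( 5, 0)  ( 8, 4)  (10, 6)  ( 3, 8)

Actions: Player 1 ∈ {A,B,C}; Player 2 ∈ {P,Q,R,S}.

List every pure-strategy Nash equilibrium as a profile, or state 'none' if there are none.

(A,P): not NE [P1→B gives 9>8; P2→Q gives 7>3]
(A,Q): not NE [P1→C gives 8>7]
(A,R): not NE [P1→C gives 10>2; P2→Q gives 7>0]
(A,S): not NE [P2→Q gives 7>1]
(B,P): not NE [P2→S gives 9>4]
(B,Q): not NE [P1→C gives 8>2; P2→S gives 9>8]
(B,R): not NE [P1→C gives 10>9]
(B,S): not NE [P1→A gives 11>8]
(C,P): not NE [P1→B gives 9>5; P2→S gives 8>0]
(C,Q): not NE [P2→S gives 8>4]
(C,R): not NE [P2→S gives 8>6]
(C,S): not NE [P1→A gives 11>3]

Equilibria: none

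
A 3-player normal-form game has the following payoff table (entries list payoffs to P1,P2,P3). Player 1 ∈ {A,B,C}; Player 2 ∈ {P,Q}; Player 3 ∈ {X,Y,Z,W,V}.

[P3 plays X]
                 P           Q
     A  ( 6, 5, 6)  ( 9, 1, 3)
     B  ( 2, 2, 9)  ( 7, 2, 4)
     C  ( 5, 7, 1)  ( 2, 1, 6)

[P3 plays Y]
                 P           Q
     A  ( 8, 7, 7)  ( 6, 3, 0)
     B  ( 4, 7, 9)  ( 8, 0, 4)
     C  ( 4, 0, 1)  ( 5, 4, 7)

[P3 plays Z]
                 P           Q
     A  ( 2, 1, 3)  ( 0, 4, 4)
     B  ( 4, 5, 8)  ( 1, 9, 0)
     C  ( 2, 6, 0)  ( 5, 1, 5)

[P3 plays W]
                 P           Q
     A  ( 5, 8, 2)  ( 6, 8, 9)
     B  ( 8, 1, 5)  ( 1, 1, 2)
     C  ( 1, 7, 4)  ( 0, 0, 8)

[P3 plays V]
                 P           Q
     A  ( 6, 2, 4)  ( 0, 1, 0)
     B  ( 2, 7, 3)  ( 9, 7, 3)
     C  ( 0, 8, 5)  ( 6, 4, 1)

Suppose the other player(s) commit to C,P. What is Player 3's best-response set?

P3 best: {V}

u_3(X vs C,P) = 1
u_3(Y vs C,P) = 1
u_3(Z vs C,P) = 0
u_3(W vs C,P) = 4
u_3(V vs C,P) = 5
max payoff 5 at {V}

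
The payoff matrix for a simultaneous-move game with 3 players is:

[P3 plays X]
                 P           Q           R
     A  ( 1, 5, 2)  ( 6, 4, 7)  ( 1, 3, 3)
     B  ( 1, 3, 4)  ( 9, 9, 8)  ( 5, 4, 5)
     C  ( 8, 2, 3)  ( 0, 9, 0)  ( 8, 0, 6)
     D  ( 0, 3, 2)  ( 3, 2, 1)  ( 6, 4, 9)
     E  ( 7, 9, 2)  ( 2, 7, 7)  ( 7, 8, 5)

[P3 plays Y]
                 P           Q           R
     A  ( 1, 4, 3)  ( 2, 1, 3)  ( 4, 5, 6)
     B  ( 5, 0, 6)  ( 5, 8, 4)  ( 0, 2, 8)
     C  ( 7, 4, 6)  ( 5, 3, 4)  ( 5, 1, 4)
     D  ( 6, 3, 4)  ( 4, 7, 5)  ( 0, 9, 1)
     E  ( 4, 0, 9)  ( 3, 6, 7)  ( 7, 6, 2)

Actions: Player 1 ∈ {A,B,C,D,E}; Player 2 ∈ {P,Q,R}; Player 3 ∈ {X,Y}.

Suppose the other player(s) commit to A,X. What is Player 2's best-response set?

argmax u_2 = {P}

u_2(P vs A,X) = 5
u_2(Q vs A,X) = 4
u_2(R vs A,X) = 3
max payoff 5 at {P}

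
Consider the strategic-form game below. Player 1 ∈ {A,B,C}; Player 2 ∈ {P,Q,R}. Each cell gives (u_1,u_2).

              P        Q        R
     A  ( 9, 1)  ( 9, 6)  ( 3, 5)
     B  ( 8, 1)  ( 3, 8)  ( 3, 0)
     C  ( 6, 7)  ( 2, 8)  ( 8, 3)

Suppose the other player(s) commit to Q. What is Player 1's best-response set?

u_1(A vs Q) = 9
u_1(B vs Q) = 3
u_1(C vs Q) = 2
max payoff 9 at {A}

BR_1 = {A}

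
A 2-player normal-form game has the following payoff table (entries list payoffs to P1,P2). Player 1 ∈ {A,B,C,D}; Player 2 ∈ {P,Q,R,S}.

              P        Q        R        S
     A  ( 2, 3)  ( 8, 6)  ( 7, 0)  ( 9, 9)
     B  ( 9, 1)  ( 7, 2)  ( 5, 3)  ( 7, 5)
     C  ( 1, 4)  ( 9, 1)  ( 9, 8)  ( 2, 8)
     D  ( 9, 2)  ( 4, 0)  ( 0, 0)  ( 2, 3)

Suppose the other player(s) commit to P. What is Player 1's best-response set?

argmax u_1 = {B,D}

u_1(A vs P) = 2
u_1(B vs P) = 9
u_1(C vs P) = 1
u_1(D vs P) = 9
max payoff 9 at {B,D}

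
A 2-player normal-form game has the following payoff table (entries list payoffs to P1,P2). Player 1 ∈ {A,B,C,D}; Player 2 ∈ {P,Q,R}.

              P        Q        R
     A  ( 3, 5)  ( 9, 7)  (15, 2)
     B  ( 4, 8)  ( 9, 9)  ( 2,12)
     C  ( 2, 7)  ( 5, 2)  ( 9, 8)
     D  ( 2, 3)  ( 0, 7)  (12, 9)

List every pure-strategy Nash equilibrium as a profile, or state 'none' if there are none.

Nash profiles: (A,Q)

(A,P): not NE [P1→B gives 4>3; P2→Q gives 7>5]
(A,Q): NE
(A,R): not NE [P2→Q gives 7>2]
(B,P): not NE [P2→R gives 12>8]
(B,Q): not NE [P2→R gives 12>9]
(B,R): not NE [P1→A gives 15>2]
(C,P): not NE [P1→B gives 4>2; P2→R gives 8>7]
(C,Q): not NE [P1→B gives 9>5; P2→R gives 8>2]
(C,R): not NE [P1→A gives 15>9]
(D,P): not NE [P1→B gives 4>2; P2→R gives 9>3]
(D,Q): not NE [P1→B gives 9>0; P2→R gives 9>7]
(D,R): not NE [P1→A gives 15>12]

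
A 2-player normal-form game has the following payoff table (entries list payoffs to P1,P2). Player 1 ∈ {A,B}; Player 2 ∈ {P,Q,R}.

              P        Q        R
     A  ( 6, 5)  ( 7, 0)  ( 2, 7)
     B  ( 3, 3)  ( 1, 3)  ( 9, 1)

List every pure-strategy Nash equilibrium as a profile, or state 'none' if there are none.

(A,P): not NE [P2→R gives 7>5]
(A,Q): not NE [P2→R gives 7>0]
(A,R): not NE [P1→B gives 9>2]
(B,P): not NE [P1→A gives 6>3]
(B,Q): not NE [P1→A gives 7>1]
(B,R): not NE [P2→Q gives 3>1]

PSNE: ∅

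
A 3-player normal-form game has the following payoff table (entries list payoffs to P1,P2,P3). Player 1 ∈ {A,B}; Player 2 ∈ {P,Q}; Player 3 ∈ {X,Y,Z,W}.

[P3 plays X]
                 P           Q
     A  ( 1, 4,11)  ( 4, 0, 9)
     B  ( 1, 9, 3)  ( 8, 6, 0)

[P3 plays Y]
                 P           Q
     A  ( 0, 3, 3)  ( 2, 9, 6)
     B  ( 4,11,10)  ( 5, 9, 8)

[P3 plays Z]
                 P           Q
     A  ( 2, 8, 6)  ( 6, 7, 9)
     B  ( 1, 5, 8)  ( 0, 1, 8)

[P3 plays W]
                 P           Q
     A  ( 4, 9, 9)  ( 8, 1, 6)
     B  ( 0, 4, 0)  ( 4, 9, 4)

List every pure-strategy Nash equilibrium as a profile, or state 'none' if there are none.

(A,P,X): NE
(A,P,Y): not NE [P1→B gives 4>0; P2→Q gives 9>3; P3→X gives 11>3]
(A,P,Z): not NE [P3→X gives 11>6]
(A,P,W): not NE [P3→X gives 11>9]
(A,Q,X): not NE [P1→B gives 8>4; P2→P gives 4>0]
(A,Q,Y): not NE [P1→B gives 5>2; P3→Z gives 9>6]
(A,Q,Z): not NE [P2→P gives 8>7]
(A,Q,W): not NE [P2→P gives 9>1; P3→Z gives 9>6]
(B,P,X): not NE [P3→Y gives 10>3]
(B,P,Y): NE
(B,P,Z): not NE [P1→A gives 2>1; P3→Y gives 10>8]
(B,P,W): not NE [P1→A gives 4>0; P2→Q gives 9>4; P3→Y gives 10>0]
(B,Q,X): not NE [P2→P gives 9>6; P3→Z gives 8>0]
(B,Q,Y): not NE [P2→P gives 11>9]
(B,Q,Z): not NE [P1→A gives 6>0; P2→P gives 5>1]
(B,Q,W): not NE [P1→A gives 8>4; P3→Z gives 8>4]

PSNE = {(A,P,X), (B,P,Y)}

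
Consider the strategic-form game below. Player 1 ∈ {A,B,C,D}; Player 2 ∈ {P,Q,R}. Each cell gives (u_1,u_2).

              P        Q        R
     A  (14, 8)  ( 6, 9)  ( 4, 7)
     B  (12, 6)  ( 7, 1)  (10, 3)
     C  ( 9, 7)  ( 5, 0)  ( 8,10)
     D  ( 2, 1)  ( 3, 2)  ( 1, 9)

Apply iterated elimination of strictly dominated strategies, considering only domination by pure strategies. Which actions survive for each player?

P1 drop C (B beats it: P:12>9 Q:7>5 R:10>8)
P1 drop D (A beats it: P:14>2 Q:6>3 R:4>1)
P2 drop R (P beats it: A:8>7 B:6>3)
P1→{A,B} P2→{P,Q}

Survivors P1:{A,B} P2:{P,Q}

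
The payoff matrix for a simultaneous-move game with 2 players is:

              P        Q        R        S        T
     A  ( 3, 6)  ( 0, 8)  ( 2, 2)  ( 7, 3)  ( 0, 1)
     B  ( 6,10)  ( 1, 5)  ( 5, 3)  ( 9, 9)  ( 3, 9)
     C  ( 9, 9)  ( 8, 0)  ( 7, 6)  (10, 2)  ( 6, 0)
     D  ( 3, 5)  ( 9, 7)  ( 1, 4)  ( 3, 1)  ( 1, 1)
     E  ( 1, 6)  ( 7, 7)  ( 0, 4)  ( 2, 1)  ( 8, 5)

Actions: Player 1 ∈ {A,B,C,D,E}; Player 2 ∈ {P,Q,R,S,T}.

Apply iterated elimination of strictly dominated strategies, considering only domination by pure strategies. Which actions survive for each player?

P1 drop A (B beats it: P:6>3 Q:1>0 R:5>2 S:9>7 T:3>0)
P1 drop B (C beats it: P:9>6 Q:8>1 R:7>5 S:10>9 T:6>3)
P2 drop R (P beats it: C:9>6 D:5>4 E:6>4)
P2 drop S (P beats it: C:9>2 D:5>1 E:6>1)
P2 drop T (P beats it: C:9>0 D:5>1 E:6>5)
P1 drop E (C beats it: P:9>1 Q:8>7)
P1→{C,D} P2→{P,Q}

IESDS → P1:{C,D} P2:{P,Q}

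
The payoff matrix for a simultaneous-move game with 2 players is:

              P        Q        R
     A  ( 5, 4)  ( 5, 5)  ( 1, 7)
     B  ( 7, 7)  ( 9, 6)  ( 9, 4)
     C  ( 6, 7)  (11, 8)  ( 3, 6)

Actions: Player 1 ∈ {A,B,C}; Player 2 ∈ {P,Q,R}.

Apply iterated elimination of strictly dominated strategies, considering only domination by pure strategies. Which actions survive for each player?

IESDS → P1:{B,C} P2:{P,Q}

P1 drop A (B beats it: P:7>5 Q:9>5 R:9>1)
P2 drop R (P beats it: B:7>4 C:7>6)
P1→{B,C} P2→{P,Q}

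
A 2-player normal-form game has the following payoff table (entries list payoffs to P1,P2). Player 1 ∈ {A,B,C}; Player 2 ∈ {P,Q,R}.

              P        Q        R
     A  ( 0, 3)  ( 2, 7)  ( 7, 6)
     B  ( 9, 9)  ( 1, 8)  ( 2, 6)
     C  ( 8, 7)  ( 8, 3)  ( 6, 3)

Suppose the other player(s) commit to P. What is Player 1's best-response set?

argmax u_1 = {B}

u_1(A vs P) = 0
u_1(B vs P) = 9
u_1(C vs P) = 8
max payoff 9 at {B}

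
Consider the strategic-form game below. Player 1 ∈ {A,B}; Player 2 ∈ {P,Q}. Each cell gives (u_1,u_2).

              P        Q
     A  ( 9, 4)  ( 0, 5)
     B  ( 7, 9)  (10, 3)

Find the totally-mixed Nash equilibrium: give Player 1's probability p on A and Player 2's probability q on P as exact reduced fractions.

P1 indiff ⇒ q·9+(1-q)·0 = q·7+(1-q)·10 ⇒ q(2) = (1-q)(10) ⇒ q = 5/6
P2 indiff ⇒ p·4+(1-p)·9 = p·5+(1-p)·3 ⇒ p(-1) = (1-p)(-6) ⇒ p = 6/7

p=6/7, q=5/6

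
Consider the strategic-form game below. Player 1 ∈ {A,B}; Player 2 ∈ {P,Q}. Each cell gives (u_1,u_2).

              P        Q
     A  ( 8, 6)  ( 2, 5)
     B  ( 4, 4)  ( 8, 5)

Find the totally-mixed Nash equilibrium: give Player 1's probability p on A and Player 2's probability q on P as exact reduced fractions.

P1 indiff ⇒ q·8+(1-q)·2 = q·4+(1-q)·8 ⇒ q(4) = (1-q)(6) ⇒ q = 3/5
P2 indiff ⇒ p·6+(1-p)·4 = p·5+(1-p)·5 ⇒ p(1) = (1-p)(1) ⇒ p = 1/2

p=1/2, q=3/5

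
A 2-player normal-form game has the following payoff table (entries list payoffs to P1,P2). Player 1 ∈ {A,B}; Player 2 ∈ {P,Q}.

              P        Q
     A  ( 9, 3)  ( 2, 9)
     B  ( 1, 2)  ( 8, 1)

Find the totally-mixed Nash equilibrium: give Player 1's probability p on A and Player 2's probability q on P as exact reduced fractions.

P1 indiff ⇒ q·9+(1-q)·2 = q·1+(1-q)·8 ⇒ q(8) = (1-q)(6) ⇒ q = 3/7
P2 indiff ⇒ p·3+(1-p)·2 = p·9+(1-p)·1 ⇒ p(-6) = (1-p)(-1) ⇒ p = 1/7

p=1/7, q=3/7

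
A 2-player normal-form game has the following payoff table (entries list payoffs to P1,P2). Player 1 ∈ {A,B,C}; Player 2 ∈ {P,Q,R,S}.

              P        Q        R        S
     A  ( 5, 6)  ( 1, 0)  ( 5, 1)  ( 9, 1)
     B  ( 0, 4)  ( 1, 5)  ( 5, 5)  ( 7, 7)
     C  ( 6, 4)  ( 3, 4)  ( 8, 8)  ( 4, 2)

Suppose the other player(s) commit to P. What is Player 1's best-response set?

P1 best: {C}

u_1(A vs P) = 5
u_1(B vs P) = 0
u_1(C vs P) = 6
max payoff 6 at {C}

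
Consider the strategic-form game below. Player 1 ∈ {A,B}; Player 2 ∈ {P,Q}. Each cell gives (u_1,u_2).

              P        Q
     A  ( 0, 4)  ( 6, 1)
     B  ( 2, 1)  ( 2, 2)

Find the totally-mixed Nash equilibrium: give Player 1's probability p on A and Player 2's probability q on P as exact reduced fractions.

(p,q) = (1/4, 2/3)

P1 indiff ⇒ q·0+(1-q)·6 = q·2+(1-q)·2 ⇒ q(-2) = (1-q)(-4) ⇒ q = 2/3
P2 indiff ⇒ p·4+(1-p)·1 = p·1+(1-p)·2 ⇒ p(3) = (1-p)(1) ⇒ p = 1/4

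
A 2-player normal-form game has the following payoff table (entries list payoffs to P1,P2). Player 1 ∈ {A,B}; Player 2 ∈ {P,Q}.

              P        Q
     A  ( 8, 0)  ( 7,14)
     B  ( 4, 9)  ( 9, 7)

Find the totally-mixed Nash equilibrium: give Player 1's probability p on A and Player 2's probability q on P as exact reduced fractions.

P1 indiff ⇒ q·8+(1-q)·7 = q·4+(1-q)·9 ⇒ q(4) = (1-q)(2) ⇒ q = 1/3
P2 indiff ⇒ p·0+(1-p)·9 = p·14+(1-p)·7 ⇒ p(-14) = (1-p)(-2) ⇒ p = 1/8

p=1/8, q=1/3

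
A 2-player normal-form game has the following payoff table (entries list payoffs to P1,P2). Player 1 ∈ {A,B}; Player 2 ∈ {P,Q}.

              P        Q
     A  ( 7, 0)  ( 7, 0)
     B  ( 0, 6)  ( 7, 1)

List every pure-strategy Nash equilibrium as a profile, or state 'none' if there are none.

Nash profiles: (A,P), (A,Q)

(A,P): NE
(A,Q): NE
(B,P): not NE [P1→A gives 7>0]
(B,Q): not NE [P2→P gives 6>1]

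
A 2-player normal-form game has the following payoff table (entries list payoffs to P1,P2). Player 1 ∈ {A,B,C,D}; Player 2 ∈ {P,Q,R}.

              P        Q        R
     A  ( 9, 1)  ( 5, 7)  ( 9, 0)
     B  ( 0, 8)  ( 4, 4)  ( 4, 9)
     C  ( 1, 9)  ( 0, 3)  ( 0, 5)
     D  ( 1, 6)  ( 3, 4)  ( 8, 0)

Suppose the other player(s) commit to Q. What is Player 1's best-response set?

u_1(A vs Q) = 5
u_1(B vs Q) = 4
u_1(C vs Q) = 0
u_1(D vs Q) = 3
max payoff 5 at {A}

argmax u_1 = {A}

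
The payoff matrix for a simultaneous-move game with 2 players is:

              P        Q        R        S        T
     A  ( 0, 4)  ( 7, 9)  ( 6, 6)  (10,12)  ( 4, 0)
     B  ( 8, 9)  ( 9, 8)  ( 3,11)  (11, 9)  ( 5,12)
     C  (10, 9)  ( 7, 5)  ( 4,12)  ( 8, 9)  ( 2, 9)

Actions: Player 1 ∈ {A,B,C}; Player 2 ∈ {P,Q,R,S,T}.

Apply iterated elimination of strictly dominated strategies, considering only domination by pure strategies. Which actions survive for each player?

P2 drop P (R beats it: A:6>4 B:11>9 C:12>9)
P2 drop Q (S beats it: A:12>9 B:9>8 C:9>5)
P1 drop C (A beats it: R:6>4 S:10>8 T:4>2)
P1→{A,B} P2→{R,S,T}

IESDS → P1:{A,B} P2:{R,S,T}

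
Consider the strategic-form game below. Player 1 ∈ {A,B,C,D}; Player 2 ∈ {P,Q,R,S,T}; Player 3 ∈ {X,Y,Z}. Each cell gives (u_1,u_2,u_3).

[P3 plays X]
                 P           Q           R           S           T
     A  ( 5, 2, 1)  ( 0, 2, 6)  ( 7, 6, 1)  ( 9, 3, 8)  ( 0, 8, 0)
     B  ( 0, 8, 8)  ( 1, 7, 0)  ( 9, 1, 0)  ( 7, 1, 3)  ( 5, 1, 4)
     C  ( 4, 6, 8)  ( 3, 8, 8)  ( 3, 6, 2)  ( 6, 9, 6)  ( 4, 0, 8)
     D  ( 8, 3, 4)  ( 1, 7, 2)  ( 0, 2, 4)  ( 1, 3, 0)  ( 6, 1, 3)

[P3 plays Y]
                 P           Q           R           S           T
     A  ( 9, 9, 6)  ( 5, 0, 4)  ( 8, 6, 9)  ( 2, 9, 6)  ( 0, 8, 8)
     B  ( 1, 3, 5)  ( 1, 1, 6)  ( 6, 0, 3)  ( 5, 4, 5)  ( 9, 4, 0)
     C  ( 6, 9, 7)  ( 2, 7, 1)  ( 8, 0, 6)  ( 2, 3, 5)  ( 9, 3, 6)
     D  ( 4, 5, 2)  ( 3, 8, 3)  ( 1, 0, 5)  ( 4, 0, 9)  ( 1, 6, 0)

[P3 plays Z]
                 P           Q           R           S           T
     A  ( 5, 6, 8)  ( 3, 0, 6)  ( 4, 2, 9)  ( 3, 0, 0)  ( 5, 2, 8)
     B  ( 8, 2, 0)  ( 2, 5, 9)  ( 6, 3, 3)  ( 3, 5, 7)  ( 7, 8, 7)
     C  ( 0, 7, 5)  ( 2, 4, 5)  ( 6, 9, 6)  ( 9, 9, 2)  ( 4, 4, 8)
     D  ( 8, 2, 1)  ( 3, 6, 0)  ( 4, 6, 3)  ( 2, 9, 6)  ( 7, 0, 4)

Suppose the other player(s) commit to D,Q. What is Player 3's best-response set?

argmax u_3 = {Y}

u_3(X vs D,Q) = 2
u_3(Y vs D,Q) = 3
u_3(Z vs D,Q) = 0
max payoff 3 at {Y}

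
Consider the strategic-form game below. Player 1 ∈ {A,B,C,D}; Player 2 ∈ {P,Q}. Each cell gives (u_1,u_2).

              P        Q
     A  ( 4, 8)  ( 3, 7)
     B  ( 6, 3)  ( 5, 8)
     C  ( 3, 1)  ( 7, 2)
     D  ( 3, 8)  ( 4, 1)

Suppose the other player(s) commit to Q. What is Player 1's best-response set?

BR_1 = {C}

u_1(A vs Q) = 3
u_1(B vs Q) = 5
u_1(C vs Q) = 7
u_1(D vs Q) = 4
max payoff 7 at {C}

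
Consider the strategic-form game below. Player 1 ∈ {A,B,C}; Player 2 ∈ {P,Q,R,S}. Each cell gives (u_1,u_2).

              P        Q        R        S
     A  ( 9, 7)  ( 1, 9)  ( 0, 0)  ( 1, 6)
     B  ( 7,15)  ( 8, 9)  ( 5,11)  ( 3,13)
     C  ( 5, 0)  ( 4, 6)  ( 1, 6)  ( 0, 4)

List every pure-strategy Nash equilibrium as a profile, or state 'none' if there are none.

PSNE: ∅

(A,P): not NE [P2→Q gives 9>7]
(A,Q): not NE [P1→B gives 8>1]
(A,R): not NE [P1→B gives 5>0; P2→Q gives 9>0]
(A,S): not NE [P1→B gives 3>1; P2→Q gives 9>6]
(B,P): not NE [P1→A gives 9>7]
(B,Q): not NE [P2→P gives 15>9]
(B,R): not NE [P2→P gives 15>11]
(B,S): not NE [P2→P gives 15>13]
(C,P): not NE [P1→A gives 9>5; P2→R gives 6>0]
(C,Q): not NE [P1→B gives 8>4]
(C,R): not NE [P1→B gives 5>1]
(C,S): not NE [P1→B gives 3>0; P2→R gives 6>4]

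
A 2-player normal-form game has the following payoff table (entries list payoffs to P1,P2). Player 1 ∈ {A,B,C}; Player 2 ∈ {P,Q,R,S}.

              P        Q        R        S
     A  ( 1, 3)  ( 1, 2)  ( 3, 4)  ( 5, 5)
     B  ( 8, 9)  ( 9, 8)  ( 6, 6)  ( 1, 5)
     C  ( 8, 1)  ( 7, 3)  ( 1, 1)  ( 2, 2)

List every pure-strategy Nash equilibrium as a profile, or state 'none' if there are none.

PSNE = {(A,S), (B,P)}

(A,P): not NE [P1→C gives 8>1; P2→S gives 5>3]
(A,Q): not NE [P1→B gives 9>1; P2→S gives 5>2]
(A,R): not NE [P1→B gives 6>3; P2→S gives 5>4]
(A,S): NE
(B,P): NE
(B,Q): not NE [P2→P gives 9>8]
(B,R): not NE [P2→P gives 9>6]
(B,S): not NE [P1→A gives 5>1; P2→P gives 9>5]
(C,P): not NE [P2→Q gives 3>1]
(C,Q): not NE [P1→B gives 9>7]
(C,R): not NE [P1→B gives 6>1; P2→Q gives 3>1]
(C,S): not NE [P1→A gives 5>2; P2→Q gives 3>2]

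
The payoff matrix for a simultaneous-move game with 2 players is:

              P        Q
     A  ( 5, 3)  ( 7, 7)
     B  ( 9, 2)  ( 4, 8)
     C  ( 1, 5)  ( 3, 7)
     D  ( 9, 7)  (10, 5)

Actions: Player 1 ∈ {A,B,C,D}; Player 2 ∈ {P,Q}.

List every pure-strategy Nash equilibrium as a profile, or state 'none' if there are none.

PSNE = {(D,P)}

(A,P): not NE [P1→D gives 9>5; P2→Q gives 7>3]
(A,Q): not NE [P1→D gives 10>7]
(B,P): not NE [P2→Q gives 8>2]
(B,Q): not NE [P1→D gives 10>4]
(C,P): not NE [P1→D gives 9>1; P2→Q gives 7>5]
(C,Q): not NE [P1→D gives 10>3]
(D,P): NE
(D,Q): not NE [P2→P gives 7>5]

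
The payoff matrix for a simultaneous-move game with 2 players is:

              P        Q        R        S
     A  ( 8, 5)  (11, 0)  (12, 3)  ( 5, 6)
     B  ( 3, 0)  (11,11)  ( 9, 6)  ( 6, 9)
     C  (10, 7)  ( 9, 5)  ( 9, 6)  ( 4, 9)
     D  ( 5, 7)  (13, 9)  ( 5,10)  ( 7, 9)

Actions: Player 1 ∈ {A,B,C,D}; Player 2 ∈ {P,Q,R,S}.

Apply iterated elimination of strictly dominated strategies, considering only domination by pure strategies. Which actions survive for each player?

IESDS → P1:{A,B,D} P2:{Q,R,S}

P2 drop P (S beats it: A:6>5 B:9>0 C:9>7 D:9>7)
P1 drop C (A beats it: Q:11>9 R:12>9 S:5>4)
P1→{A,B,D} P2→{Q,R,S}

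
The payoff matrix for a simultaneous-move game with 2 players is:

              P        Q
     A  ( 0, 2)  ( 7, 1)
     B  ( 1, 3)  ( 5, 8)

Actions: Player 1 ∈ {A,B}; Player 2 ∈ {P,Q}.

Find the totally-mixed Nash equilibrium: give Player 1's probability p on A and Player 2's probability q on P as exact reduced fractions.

P1 mixes 5/6 on A; P2 mixes 2/3 on P

P1 indiff ⇒ q·0+(1-q)·7 = q·1+(1-q)·5 ⇒ q(-1) = (1-q)(-2) ⇒ q = 2/3
P2 indiff ⇒ p·2+(1-p)·3 = p·1+(1-p)·8 ⇒ p(1) = (1-p)(5) ⇒ p = 5/6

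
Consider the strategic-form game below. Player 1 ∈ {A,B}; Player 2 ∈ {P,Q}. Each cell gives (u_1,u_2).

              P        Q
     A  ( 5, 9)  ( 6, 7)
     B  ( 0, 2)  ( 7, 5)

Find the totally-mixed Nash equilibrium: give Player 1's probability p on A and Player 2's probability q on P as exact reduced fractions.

(p,q) = (3/5, 1/6)

P1 indiff ⇒ q·5+(1-q)·6 = q·0+(1-q)·7 ⇒ q(5) = (1-q)(1) ⇒ q = 1/6
P2 indiff ⇒ p·9+(1-p)·2 = p·7+(1-p)·5 ⇒ p(2) = (1-p)(3) ⇒ p = 3/5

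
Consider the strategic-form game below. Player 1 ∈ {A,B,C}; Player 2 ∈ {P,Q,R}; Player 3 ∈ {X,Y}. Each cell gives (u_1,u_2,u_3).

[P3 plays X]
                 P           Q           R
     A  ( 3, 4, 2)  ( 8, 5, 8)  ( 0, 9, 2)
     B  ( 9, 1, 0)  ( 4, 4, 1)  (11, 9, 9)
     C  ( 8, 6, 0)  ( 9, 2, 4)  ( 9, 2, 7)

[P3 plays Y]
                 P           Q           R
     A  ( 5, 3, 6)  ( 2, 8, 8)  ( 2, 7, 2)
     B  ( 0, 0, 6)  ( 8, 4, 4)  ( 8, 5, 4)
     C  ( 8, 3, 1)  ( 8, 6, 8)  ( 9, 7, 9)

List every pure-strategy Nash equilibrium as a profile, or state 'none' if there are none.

(A,P,X): not NE [P1→B gives 9>3; P2→R gives 9>4; P3→Y gives 6>2]
(A,P,Y): not NE [P1→C gives 8>5; P2→Q gives 8>3]
(A,Q,X): not NE [P1→C gives 9>8; P2→R gives 9>5]
(A,Q,Y): not NE [P1→C gives 8>2]
(A,R,X): not NE [P1→B gives 11>0]
(A,R,Y): not NE [P1→C gives 9>2; P2→Q gives 8>7]
(B,P,X): not NE [P2→R gives 9>1; P3→Y gives 6>0]
(B,P,Y): not NE [P1→C gives 8>0; P2→R gives 5>0]
(B,Q,X): not NE [P1→C gives 9>4; P2→R gives 9>4; P3→Y gives 4>1]
(B,Q,Y): not NE [P2→R gives 5>4]
(B,R,X): NE
(B,R,Y): not NE [P1→C gives 9>8; P3→X gives 9>4]
(C,P,X): not NE [P1→B gives 9>8; P3→Y gives 1>0]
(C,P,Y): not NE [P2→R gives 7>3]
(C,Q,X): not NE [P2→P gives 6>2; P3→Y gives 8>4]
(C,Q,Y): not NE [P2→R gives 7>6]
(C,R,X): not NE [P1→B gives 11>9; P2→P gives 6>2; P3→Y gives 9>7]
(C,R,Y): NE

NE set: (B,R,X), (C,R,Y)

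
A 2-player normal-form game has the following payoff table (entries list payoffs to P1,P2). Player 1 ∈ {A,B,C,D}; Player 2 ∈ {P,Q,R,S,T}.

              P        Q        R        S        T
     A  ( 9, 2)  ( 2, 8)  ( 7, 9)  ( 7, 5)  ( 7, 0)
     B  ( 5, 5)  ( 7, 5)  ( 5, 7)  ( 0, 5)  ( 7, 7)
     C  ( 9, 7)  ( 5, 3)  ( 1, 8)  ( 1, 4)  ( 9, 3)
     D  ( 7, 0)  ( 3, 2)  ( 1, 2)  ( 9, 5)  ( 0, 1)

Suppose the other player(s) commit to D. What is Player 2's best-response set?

u_2(P vs D) = 0
u_2(Q vs D) = 2
u_2(R vs D) = 2
u_2(S vs D) = 5
u_2(T vs D) = 1
max payoff 5 at {S}

BR_2 = {S}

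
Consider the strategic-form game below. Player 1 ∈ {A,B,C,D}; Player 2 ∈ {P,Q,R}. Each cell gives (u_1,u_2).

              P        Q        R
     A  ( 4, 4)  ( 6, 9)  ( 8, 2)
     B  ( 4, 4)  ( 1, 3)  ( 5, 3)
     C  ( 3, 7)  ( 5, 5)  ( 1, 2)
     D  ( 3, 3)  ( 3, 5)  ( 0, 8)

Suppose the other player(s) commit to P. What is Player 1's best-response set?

P1 best: {A,B}

u_1(A vs P) = 4
u_1(B vs P) = 4
u_1(C vs P) = 3
u_1(D vs P) = 3
max payoff 4 at {A,B}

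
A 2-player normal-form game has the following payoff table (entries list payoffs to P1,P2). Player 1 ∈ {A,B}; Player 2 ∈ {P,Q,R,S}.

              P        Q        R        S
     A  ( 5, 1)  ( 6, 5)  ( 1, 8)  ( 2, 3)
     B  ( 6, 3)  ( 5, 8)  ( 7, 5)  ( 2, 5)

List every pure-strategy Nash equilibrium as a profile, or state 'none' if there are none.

PSNE: ∅

(A,P): not NE [P1→B gives 6>5; P2→R gives 8>1]
(A,Q): not NE [P2→R gives 8>5]
(A,R): not NE [P1→B gives 7>1]
(A,S): not NE [P2→R gives 8>3]
(B,P): not NE [P2→Q gives 8>3]
(B,Q): not NE [P1→A gives 6>5]
(B,R): not NE [P2→Q gives 8>5]
(B,S): not NE [P2→Q gives 8>5]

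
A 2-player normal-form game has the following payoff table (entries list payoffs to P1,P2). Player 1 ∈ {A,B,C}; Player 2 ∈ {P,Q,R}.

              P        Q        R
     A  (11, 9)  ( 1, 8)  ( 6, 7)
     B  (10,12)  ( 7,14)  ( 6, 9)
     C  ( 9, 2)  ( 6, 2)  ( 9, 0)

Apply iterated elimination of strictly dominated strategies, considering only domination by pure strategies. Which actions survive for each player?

P2 drop R (P beats it: A:9>7 B:12>9 C:2>0)
P1 drop C (B beats it: P:10>9 Q:7>6)
P1→{A,B} P2→{P,Q}

Survivors P1:{A,B} P2:{P,Q}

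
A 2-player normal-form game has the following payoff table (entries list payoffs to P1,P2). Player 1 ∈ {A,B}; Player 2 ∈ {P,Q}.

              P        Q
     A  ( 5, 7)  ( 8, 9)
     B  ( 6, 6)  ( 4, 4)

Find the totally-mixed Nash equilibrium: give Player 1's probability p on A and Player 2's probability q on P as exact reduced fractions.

P1 indiff ⇒ q·5+(1-q)·8 = q·6+(1-q)·4 ⇒ q(-1) = (1-q)(-4) ⇒ q = 4/5
P2 indiff ⇒ p·7+(1-p)·6 = p·9+(1-p)·4 ⇒ p(-2) = (1-p)(-2) ⇒ p = 1/2

p=1/2, q=4/5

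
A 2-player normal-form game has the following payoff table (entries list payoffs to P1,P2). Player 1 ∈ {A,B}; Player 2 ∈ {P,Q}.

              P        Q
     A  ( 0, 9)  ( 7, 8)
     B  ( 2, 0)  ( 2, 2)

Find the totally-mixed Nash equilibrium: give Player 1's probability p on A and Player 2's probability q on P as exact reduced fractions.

P1 indiff ⇒ q·0+(1-q)·7 = q·2+(1-q)·2 ⇒ q(-2) = (1-q)(-5) ⇒ q = 5/7
P2 indiff ⇒ p·9+(1-p)·0 = p·8+(1-p)·2 ⇒ p(1) = (1-p)(2) ⇒ p = 2/3

(p,q) = (2/3, 5/7)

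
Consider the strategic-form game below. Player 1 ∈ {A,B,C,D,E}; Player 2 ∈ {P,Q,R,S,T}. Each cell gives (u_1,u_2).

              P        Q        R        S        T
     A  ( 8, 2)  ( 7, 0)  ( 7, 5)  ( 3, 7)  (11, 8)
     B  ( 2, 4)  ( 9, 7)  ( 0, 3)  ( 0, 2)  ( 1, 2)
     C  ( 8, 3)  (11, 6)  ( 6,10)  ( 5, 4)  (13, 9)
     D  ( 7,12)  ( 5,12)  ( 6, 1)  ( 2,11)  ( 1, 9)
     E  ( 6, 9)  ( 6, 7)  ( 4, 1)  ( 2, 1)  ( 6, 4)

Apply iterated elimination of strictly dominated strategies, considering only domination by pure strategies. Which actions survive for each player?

P1 drop B (C beats it: P:8>2 Q:11>9 R:6>0 S:5>0 T:13>1)
P1 drop D (A beats it: P:8>7 Q:7>5 R:7>6 S:3>2 T:11>1)
P1 drop E (A beats it: P:8>6 Q:7>6 R:7>4 S:3>2 T:11>6)
P2 drop P (R beats it: A:5>2 C:10>3)
P2 drop Q (R beats it: A:5>0 C:10>6)
P2 drop S (T beats it: A:8>7 C:9>4)
P1→{A,C} P2→{R,T}

Survivors P1:{A,C} P2:{R,T}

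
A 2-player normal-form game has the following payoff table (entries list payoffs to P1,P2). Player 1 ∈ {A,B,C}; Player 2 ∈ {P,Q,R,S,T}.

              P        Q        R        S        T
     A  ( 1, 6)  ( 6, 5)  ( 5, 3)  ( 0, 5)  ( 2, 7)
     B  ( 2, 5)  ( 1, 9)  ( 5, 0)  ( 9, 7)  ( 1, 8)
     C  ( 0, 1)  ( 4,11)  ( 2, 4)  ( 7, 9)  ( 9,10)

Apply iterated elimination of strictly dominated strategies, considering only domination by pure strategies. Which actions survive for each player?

IESDS → P1:{A,C} P2:{Q,T}

P2 drop P (T beats it: A:7>6 B:8>5 C:10>1)
P2 drop R (Q beats it: A:5>3 B:9>0 C:11>4)
P2 drop S (T beats it: A:7>5 B:8>7 C:10>9)
P1 drop B (A beats it: Q:6>1 T:2>1)
P1→{A,C} P2→{Q,T}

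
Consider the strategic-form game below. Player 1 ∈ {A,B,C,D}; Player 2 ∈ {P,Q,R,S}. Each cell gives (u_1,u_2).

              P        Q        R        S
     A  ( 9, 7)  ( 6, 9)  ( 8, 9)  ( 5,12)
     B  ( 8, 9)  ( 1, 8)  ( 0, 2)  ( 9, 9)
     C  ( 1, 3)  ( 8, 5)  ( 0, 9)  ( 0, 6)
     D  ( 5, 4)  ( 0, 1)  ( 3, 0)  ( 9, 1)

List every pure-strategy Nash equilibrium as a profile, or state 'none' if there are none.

(A,P): not NE [P2→S gives 12>7]
(A,Q): not NE [P1→C gives 8>6; P2→S gives 12>9]
(A,R): not NE [P2→S gives 12>9]
(A,S): not NE [P1→D gives 9>5]
(B,P): not NE [P1→A gives 9>8]
(B,Q): not NE [P1→C gives 8>1; P2→S gives 9>8]
(B,R): not NE [P1→A gives 8>0; P2→S gives 9>2]
(B,S): NE
(C,P): not NE [P1→A gives 9>1; P2→R gives 9>3]
(C,Q): not NE [P2→R gives 9>5]
(C,R): not NE [P1→A gives 8>0]
(C,S): not NE [P1→D gives 9>0; P2→R gives 9>6]
(D,P): not NE [P1→A gives 9>5]
(D,Q): not NE [P1→C gives 8>0; P2→P gives 4>1]
(D,R): not NE [P1→A gives 8>3; P2→P gives 4>0]
(D,S): not NE [P2→P gives 4>1]

PSNE = {(B,S)}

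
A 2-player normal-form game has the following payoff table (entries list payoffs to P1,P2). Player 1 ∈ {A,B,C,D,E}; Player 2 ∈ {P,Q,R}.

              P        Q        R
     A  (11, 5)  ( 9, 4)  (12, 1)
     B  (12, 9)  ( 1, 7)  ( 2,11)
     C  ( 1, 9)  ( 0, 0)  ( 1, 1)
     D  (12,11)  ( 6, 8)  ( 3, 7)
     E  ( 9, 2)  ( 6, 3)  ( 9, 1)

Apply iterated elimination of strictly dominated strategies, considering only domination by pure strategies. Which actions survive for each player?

Survivors P1:{A,B,D} P2:{P,R}

P1 drop C (A beats it: P:11>1 Q:9>0 R:12>1)
P1 drop E (A beats it: P:11>9 Q:9>6 R:12>9)
P2 drop Q (P beats it: A:5>4 B:9>7 D:11>8)
P1→{A,B,D} P2→{P,R}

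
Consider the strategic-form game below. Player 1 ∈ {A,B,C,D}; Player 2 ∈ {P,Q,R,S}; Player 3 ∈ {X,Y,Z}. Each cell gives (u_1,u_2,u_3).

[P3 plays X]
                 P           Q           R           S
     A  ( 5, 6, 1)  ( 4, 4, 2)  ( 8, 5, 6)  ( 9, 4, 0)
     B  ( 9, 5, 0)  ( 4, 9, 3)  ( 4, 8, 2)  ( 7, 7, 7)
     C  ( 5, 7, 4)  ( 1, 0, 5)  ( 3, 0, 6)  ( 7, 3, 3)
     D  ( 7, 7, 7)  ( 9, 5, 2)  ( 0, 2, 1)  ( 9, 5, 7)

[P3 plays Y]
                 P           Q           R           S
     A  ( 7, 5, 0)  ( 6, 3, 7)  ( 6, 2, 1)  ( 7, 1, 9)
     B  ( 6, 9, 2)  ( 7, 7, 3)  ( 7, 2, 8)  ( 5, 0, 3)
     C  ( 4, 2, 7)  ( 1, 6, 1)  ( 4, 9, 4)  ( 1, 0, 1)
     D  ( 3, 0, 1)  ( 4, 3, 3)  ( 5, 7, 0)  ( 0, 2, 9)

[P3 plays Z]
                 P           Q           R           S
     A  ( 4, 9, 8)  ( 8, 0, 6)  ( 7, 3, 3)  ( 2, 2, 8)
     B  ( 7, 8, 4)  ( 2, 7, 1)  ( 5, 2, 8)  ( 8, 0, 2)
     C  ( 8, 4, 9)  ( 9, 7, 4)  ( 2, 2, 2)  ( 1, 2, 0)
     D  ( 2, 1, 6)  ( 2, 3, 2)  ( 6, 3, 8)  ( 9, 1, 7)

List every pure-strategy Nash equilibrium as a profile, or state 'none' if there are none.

PSNE: ∅

(A,P,X): not NE [P1→B gives 9>5; P3→Z gives 8>1]
(A,P,Y): not NE [P3→Z gives 8>0]
(A,P,Z): not NE [P1→C gives 8>4]
(A,Q,X): not NE [P1→D gives 9>4; P2→P gives 6>4; P3→Y gives 7>2]
(A,Q,Y): not NE [P1→B gives 7>6; P2→P gives 5>3]
(A,Q,Z): not NE [P1→C gives 9>8; P2→P gives 9>0; P3→Y gives 7>6]
(A,R,X): not NE [P2→P gives 6>5]
(A,R,Y): not NE [P1→B gives 7>6; P2→P gives 5>2; P3→X gives 6>1]
(A,R,Z): not NE [P2→P gives 9>3; P3→X gives 6>3]
(A,S,X): not NE [P2→P gives 6>4; P3→Y gives 9>0]
(A,S,Y): not NE [P2→P gives 5>1]
(A,S,Z): not NE [P1→D gives 9>2; P2→P gives 9>2; P3→Y gives 9>8]
(B,P,X): not NE [P2→Q gives 9>5; P3→Z gives 4>0]
(B,P,Y): not NE [P1→A gives 7>6; P3→Z gives 4>2]
(B,P,Z): not NE [P1→C gives 8>7]
(B,Q,X): not NE [P1→D gives 9>4]
(B,Q,Y): not NE [P2→P gives 9>7]
(B,Q,Z): not NE [P1→C gives 9>2; P2→P gives 8>7; P3→Y gives 3>1]
(B,R,X): not NE [P1→A gives 8>4; P2→Q gives 9>8; P3→Z gives 8>2]
(B,R,Y): not NE [P2→P gives 9>2]
(B,R,Z): not NE [P1→A gives 7>5; P2→P gives 8>2]
(B,S,X): not NE [P1→D gives 9>7; P2→Q gives 9>7]
(B,S,Y): not NE [P1→A gives 7>5; P2→P gives 9>0; P3→X gives 7>3]
(B,S,Z): not NE [P1→D gives 9>8; P2→P gives 8>0; P3→X gives 7>2]
(C,P,X): not NE [P1→B gives 9>5; P3→Z gives 9>4]
(C,P,Y): not NE [P1→A gives 7>4; P2→R gives 9>2; P3→Z gives 9>7]
(C,P,Z): not NE [P2→Q gives 7>4]
(C,Q,X): not NE [P1→D gives 9>1; P2→P gives 7>0]
(C,Q,Y): not NE [P1→B gives 7>1; P2→R gives 9>6; P3→X gives 5>1]
(C,Q,Z): not NE [P3→X gives 5>4]
(C,R,X): not NE [P1→A gives 8>3; P2→P gives 7>0]
(C,R,Y): not NE [P1→B gives 7>4; P3→X gives 6>4]
(C,R,Z): not NE [P1→A gives 7>2; P2→Q gives 7>2; P3→X gives 6>2]
(C,S,X): not NE [P1→D gives 9>7; P2→P gives 7>3]
(C,S,Y): not NE [P1→A gives 7>1; P2→R gives 9>0; P3→X gives 3>1]
(C,S,Z): not NE [P1→D gives 9>1; P2→Q gives 7>2; P3→X gives 3>0]
(D,P,X): not NE [P1→B gives 9>7]
(D,P,Y): not NE [P1→A gives 7>3; P2→R gives 7>0; P3→X gives 7>1]
(D,P,Z): not NE [P1→C gives 8>2; P2→R gives 3>1; P3→X gives 7>6]
(D,Q,X): not NE [P2→P gives 7>5; P3→Y gives 3>2]
(D,Q,Y): not NE [P1→B gives 7>4; P2→R gives 7>3]
(D,Q,Z): not NE [P1→C gives 9>2; P3→Y gives 3>2]
(D,R,X): not NE [P1→A gives 8>0; P2→P gives 7>2; P3→Z gives 8>1]
(D,R,Y): not NE [P1→B gives 7>5; P3→Z gives 8>0]
(D,R,Z): not NE [P1→A gives 7>6]
(D,S,X): not NE [P2→P gives 7>5; P3→Y gives 9>7]
(D,S,Y): not NE [P1→A gives 7>0; P2→R gives 7>2]
(D,S,Z): not NE [P2→R gives 3>1; P3→Y gives 9>7]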